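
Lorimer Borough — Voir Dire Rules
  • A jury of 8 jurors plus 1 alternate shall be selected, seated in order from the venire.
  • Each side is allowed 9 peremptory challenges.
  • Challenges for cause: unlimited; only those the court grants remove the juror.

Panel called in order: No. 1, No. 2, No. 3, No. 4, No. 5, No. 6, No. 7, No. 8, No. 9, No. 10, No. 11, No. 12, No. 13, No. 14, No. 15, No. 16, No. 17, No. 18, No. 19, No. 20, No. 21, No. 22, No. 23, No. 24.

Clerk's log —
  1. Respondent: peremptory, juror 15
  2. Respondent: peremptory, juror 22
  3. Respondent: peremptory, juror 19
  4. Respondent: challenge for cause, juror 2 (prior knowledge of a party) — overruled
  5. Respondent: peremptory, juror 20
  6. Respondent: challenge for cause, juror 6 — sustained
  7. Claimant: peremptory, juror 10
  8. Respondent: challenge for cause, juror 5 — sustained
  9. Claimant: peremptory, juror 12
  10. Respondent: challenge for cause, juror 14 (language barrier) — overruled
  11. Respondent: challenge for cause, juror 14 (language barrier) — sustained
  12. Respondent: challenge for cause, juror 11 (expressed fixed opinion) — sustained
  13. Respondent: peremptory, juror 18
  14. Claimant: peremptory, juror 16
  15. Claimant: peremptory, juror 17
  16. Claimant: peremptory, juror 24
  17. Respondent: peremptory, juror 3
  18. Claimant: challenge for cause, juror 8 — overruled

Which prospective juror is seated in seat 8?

21

Removed: #3, #5, #6, #10, #11, #12, #14, #15, #16, #17, #18, #19, #20, #22, #24. (#2, #8 stay — for-cause denied.)
Filling seats in venire order through position 8: #1, #2, #4, #7, #8, #9, #13, #21.
So seat 8 is #21.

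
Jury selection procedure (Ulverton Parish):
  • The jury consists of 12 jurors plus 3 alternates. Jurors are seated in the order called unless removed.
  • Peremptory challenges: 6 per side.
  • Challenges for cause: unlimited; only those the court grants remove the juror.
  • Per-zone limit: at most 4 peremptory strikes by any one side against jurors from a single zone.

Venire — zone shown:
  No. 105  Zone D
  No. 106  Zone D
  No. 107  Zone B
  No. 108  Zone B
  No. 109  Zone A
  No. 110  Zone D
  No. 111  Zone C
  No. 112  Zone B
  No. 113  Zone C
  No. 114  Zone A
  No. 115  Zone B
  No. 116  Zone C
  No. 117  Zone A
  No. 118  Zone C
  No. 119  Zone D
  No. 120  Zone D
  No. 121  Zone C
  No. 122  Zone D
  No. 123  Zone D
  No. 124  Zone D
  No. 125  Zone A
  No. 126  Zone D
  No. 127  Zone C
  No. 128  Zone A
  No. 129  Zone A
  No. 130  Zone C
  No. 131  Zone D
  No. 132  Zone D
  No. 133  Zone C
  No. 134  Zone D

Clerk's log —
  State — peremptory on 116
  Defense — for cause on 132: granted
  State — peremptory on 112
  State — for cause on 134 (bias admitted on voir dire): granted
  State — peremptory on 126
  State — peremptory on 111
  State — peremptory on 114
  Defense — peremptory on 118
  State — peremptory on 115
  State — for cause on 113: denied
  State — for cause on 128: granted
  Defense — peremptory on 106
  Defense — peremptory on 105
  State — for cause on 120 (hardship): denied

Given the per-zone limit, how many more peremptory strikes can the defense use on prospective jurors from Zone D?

Defense peremptories so far: #118, #106, #105 — 3 of 6 used, 3 left overall.
Against Zone D: #106, #105 — 2 used; per-zone cap 4 leaves 2.
Binding limit: min(3, 2) = 2.

2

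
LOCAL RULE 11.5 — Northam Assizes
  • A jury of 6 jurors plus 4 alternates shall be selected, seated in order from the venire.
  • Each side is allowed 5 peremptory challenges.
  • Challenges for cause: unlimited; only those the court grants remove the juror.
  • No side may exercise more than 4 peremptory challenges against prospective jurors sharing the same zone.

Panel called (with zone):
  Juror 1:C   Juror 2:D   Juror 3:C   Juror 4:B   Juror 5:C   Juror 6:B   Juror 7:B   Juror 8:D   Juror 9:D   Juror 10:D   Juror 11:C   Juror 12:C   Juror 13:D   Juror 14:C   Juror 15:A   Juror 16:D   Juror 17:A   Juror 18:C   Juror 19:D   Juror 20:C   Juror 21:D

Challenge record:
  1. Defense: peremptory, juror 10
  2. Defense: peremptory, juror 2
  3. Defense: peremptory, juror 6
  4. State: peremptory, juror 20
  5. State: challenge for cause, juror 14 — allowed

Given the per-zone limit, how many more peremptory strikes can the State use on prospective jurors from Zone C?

State peremptories so far: #20 — 1 of 5 used, 4 left overall.
Against Zone C: #20 — 1 used; per-zone cap 4 leaves 3.
Binding limit: min(4, 3) = 3.

3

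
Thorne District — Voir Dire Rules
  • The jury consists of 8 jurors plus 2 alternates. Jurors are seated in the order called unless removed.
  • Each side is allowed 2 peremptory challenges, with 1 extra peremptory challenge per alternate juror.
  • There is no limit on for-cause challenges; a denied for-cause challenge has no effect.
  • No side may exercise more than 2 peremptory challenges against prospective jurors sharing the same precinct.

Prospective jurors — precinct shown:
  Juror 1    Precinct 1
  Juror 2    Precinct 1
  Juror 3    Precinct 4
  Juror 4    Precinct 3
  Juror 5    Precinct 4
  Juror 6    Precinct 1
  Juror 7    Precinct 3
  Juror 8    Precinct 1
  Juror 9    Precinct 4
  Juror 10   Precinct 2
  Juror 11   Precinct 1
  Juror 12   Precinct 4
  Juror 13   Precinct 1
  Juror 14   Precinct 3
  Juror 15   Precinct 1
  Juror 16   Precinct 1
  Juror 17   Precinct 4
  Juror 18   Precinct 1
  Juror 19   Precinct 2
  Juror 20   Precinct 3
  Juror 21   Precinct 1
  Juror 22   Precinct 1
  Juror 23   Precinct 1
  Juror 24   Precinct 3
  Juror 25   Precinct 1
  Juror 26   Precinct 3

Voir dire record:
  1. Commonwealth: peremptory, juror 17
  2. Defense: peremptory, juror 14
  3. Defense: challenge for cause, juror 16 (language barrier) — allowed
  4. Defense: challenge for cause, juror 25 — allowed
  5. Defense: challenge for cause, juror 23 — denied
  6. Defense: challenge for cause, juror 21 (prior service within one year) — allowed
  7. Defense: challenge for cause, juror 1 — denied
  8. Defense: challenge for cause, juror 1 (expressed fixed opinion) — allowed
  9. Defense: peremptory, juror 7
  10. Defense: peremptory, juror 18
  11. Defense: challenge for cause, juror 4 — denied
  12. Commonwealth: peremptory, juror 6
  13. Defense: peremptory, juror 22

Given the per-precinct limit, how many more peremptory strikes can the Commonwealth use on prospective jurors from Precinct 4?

Commonwealth peremptories so far: #17, #6 — 2 of 4 used, 2 left overall.
Against Precinct 4: #17 — 1 used; per-precinct cap 2 leaves 1.
Binding limit: min(2, 1) = 1.

1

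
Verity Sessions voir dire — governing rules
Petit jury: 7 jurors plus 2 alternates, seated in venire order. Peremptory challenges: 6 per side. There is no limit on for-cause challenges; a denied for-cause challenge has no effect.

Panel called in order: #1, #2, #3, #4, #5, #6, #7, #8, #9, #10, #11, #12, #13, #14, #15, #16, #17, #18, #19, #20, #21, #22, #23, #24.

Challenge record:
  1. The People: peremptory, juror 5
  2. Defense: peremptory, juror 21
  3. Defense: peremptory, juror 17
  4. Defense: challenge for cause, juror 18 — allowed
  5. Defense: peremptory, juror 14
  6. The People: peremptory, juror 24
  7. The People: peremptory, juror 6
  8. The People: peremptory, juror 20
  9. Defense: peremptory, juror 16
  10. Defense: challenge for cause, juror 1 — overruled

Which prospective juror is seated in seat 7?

9

Removed: #5, #6, #14, #16, #17, #18, #20, #21, #24. (#1 stays — for-cause denied.)
Seating in order: seats 1–7 → #1, #2, #3, #4, #7, #8, #9; alternates → #10, #11.
So seat 7 is #9.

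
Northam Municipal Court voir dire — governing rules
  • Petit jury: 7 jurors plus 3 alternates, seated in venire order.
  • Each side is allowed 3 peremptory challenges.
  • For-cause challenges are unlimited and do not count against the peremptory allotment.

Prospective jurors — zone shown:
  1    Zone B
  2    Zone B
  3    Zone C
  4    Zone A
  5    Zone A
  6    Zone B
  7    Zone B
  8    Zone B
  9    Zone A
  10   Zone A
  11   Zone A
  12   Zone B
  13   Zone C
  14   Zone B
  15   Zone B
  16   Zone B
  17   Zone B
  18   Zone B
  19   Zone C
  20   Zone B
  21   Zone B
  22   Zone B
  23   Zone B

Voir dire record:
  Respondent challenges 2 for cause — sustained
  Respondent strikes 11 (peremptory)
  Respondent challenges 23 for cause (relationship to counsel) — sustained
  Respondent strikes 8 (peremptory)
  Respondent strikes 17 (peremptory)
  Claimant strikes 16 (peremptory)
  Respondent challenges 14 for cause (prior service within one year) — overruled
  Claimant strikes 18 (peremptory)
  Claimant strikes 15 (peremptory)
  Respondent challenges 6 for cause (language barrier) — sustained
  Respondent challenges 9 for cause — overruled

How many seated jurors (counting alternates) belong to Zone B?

4

Removed: #2, #6, #8, #11, #15, #16, #17, #18, #23.
Seated (10 incl. alternates): #1, #3, #4, #5, #7, #9, #10, #12, #13, #14.
Of those, in Zone B: #1, #7, #12, #14 → 4.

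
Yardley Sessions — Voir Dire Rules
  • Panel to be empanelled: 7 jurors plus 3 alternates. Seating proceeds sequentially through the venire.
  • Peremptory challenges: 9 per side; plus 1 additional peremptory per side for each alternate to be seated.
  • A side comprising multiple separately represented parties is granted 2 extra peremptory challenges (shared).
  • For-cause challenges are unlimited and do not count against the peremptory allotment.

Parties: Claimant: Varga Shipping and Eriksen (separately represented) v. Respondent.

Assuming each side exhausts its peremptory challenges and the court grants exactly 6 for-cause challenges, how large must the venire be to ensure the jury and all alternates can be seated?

42

Seats to fill: 7 + 3 alternates = 10.
Peremptories — Claimant: 9 + 1×3 + 2 = 14; Respondent: 9 + 1×3 = 12; total 26.
For-cause removals: 6.
Minimum venire: 10 + 26 + 6 = 42.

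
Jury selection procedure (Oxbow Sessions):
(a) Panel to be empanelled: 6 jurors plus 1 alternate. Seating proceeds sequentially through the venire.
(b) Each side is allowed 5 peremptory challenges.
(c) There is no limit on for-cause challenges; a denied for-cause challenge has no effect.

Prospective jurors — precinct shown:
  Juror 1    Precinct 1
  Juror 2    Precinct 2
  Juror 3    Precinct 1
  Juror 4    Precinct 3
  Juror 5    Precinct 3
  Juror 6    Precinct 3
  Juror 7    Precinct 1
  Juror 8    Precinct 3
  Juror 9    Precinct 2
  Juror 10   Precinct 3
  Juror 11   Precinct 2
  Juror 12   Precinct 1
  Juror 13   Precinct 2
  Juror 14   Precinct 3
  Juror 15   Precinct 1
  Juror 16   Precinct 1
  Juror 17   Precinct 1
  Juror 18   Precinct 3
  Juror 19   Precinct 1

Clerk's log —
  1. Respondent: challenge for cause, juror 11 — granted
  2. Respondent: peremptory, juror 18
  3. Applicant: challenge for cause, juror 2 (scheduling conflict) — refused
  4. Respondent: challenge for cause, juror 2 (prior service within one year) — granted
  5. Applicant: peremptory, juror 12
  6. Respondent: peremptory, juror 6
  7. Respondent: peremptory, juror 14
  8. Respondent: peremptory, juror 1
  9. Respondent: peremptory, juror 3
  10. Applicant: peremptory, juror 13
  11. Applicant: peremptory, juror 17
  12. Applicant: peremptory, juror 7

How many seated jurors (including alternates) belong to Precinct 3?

Removed: #1, #2, #3, #6, #7, #11, #12, #13, #14, #17, #18.
Seated (7 incl. alternates): #4, #5, #8, #9, #10, #15, #16.
Of those, in Precinct 3: #4, #5, #8, #10 → 4.

4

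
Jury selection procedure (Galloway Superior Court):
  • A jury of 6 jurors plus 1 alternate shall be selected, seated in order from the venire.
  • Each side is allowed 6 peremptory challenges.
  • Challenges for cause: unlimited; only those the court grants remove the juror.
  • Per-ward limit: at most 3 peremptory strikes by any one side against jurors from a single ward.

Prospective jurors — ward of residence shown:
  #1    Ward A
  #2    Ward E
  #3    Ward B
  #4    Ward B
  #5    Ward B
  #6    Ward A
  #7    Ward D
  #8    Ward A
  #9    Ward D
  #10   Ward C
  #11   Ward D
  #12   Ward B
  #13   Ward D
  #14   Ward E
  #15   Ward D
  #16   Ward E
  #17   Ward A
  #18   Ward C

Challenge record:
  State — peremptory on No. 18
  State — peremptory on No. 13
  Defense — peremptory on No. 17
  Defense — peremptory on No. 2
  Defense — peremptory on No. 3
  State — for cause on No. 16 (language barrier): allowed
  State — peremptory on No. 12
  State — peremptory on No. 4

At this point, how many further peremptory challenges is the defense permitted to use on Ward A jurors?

Defense peremptories so far: #17, #2, #3 — 3 of 6 used, 3 left overall.
Against Ward A: #17 — 1 used; per-ward cap 3 leaves 2.
Binding limit: min(3, 2) = 2.

2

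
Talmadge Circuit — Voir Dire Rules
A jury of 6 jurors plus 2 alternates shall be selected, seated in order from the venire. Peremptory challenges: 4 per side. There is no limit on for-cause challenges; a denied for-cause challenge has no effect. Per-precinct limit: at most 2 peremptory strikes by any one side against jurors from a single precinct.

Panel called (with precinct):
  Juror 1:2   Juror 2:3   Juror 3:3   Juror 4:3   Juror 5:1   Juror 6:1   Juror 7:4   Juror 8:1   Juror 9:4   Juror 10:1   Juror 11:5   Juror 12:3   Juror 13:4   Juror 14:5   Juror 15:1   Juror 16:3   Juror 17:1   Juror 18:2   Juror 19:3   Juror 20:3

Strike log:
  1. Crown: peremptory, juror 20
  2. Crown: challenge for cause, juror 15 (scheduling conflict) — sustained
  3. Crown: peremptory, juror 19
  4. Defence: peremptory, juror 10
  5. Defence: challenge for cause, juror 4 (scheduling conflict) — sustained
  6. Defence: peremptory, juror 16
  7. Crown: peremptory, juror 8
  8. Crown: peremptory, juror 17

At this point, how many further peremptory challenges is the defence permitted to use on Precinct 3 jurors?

1

Defence peremptories so far: #10, #16 — 2 of 4 used, 2 left overall.
Against Precinct 3: #16 — 1 used; per-precinct cap 2 leaves 1.
Binding limit: min(2, 1) = 1.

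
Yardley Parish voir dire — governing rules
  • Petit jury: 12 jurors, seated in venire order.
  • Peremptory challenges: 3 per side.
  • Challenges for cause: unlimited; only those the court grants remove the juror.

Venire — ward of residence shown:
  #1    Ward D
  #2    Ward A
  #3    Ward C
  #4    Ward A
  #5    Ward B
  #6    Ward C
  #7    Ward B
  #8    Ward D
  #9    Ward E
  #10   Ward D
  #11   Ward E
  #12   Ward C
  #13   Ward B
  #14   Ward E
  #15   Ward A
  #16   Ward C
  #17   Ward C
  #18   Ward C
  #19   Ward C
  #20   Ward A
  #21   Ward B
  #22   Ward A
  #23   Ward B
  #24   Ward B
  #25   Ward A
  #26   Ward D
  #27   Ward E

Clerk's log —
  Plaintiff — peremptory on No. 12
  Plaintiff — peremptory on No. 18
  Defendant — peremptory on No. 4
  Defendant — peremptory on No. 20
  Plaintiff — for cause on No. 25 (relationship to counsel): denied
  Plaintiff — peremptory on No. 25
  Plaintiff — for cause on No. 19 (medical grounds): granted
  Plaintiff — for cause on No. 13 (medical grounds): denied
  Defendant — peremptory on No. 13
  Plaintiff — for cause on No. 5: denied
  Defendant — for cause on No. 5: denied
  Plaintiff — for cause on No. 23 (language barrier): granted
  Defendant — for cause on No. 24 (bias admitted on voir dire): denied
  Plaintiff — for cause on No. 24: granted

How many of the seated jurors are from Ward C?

2

Removed: #4, #12, #13, #18, #19, #20, #23, #24, #25.
Seated jurors 1–12: #1, #2, #3, #5, #6, #7, #8, #9, #10, #11, #14, #15.
Of those, in Ward C: #3, #6 → 2.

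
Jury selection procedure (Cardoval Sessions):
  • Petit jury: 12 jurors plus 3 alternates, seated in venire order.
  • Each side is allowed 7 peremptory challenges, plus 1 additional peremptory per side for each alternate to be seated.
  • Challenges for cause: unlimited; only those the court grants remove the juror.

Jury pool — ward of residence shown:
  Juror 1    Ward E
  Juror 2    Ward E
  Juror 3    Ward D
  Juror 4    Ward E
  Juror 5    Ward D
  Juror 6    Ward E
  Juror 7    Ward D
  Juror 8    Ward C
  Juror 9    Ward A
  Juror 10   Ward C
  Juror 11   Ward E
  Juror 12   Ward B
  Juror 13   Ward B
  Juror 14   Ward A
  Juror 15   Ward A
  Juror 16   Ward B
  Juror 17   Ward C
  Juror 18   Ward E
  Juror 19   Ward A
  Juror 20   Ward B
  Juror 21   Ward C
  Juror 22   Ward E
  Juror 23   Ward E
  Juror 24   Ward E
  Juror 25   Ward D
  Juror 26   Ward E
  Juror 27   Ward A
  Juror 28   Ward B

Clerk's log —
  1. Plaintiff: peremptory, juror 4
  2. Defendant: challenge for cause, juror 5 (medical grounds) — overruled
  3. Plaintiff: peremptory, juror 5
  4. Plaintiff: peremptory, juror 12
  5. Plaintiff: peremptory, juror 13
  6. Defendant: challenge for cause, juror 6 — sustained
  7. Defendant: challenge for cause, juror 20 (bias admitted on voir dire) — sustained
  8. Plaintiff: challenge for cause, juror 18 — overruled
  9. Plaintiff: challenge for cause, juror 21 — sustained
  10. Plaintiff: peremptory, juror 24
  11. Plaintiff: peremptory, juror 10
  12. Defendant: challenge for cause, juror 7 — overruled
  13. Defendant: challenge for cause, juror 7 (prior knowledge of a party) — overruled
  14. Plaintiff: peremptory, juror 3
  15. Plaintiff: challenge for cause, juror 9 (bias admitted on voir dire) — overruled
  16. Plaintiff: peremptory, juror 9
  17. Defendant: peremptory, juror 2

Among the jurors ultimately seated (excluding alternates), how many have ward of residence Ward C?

2

Removed: #2, #3, #4, #5, #6, #9, #10, #12, #13, #20, #21, #24.
Seated jurors 1–12: #1, #7, #8, #11, #14, #15, #16, #17, #18, #19, #22, #23 (alternates #25, #26, #27 not counted).
Of those, in Ward C: #8, #17 → 2.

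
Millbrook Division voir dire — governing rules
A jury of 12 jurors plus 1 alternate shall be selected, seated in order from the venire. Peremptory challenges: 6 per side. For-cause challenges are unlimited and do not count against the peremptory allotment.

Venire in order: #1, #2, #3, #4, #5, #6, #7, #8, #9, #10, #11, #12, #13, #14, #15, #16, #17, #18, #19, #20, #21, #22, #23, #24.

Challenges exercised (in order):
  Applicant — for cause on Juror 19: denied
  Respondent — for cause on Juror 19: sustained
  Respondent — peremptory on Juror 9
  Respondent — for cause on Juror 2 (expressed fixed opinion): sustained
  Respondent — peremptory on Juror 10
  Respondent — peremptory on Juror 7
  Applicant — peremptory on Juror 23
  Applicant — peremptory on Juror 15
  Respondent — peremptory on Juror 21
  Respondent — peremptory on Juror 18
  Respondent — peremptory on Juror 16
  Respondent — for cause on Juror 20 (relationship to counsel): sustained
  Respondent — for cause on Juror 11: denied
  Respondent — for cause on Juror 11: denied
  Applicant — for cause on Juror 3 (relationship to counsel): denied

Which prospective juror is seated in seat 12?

22

Removed: #2, #7, #9, #10, #15, #16, #18, #19, #20, #21, #23. (#3, #11 stay — for-cause denied.)
Seating in order: seats 1–12 → #1, #3, #4, #5, #6, #8, #11, #12, #13, #14, #17, #22; alternates → #24.
So seat 12 is #22.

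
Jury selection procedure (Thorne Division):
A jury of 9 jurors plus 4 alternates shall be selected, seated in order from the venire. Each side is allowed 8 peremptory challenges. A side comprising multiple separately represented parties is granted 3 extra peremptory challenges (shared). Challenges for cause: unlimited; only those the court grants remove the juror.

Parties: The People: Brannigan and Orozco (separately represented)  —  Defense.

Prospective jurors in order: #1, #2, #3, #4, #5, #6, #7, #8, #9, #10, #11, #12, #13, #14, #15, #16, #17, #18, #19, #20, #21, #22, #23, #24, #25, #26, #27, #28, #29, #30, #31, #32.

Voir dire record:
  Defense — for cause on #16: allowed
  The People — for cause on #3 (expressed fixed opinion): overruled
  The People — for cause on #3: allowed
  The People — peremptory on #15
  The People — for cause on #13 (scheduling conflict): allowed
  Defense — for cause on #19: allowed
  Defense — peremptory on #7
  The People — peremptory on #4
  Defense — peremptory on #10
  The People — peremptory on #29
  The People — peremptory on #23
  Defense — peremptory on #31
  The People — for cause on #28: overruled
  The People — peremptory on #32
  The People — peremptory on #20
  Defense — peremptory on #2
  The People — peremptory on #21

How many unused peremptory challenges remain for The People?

4

The People allotment: 8 base + 3 multi-party = 11.
The People peremptories used: #15, #4, #29, #23, #32, #20, #21 — 7 (for-cause on #3, #3, #13, #28 don't count).
Remaining: 11 − 7 = 4.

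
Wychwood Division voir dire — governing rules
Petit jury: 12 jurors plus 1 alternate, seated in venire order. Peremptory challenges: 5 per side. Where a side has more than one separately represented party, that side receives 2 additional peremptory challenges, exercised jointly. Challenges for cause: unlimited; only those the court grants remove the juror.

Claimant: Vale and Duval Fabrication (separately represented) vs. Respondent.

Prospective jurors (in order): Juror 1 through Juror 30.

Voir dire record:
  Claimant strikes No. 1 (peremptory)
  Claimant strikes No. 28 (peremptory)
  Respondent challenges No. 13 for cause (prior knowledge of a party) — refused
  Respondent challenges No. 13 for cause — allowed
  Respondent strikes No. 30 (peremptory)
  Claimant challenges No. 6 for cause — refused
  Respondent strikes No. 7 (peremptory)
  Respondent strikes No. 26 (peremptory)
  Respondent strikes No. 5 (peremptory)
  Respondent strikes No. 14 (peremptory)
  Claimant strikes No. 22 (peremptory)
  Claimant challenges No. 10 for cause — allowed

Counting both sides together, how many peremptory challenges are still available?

Claimant allotment: 5 base + 2 multi-party = 7. Respondent allotment: 5.
Claimant peremptories used: #1, #28, #22 — 3 (for-cause on #6, #10 don't count).
Respondent peremptories used: #30, #7, #26, #5, #14 — 5 (for-cause on #13, #13 don't count).
Remaining: (7 − 3) + (5 − 5) = 4.

4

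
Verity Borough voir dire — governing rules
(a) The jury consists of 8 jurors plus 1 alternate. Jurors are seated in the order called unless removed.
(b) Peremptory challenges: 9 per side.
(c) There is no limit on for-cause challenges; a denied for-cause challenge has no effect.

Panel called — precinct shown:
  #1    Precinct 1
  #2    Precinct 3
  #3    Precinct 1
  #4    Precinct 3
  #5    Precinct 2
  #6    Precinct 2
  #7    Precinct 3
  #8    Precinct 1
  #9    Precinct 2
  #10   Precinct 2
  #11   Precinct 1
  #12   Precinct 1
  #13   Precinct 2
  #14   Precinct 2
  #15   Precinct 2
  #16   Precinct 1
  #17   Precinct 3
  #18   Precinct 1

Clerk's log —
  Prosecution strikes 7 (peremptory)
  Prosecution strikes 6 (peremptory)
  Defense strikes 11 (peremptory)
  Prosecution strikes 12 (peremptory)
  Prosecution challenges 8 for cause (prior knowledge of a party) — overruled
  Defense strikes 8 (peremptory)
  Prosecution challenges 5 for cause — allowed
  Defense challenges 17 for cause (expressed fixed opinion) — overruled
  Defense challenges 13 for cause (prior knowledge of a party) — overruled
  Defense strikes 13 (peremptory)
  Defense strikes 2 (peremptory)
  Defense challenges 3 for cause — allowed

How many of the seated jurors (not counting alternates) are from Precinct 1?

Removed: #2, #3, #5, #6, #7, #8, #11, #12, #13.
Seated jurors 1–8: #1, #4, #9, #10, #14, #15, #16, #17 (alternates #18 not counted).
Of those, in Precinct 1: #1, #16 → 2.

2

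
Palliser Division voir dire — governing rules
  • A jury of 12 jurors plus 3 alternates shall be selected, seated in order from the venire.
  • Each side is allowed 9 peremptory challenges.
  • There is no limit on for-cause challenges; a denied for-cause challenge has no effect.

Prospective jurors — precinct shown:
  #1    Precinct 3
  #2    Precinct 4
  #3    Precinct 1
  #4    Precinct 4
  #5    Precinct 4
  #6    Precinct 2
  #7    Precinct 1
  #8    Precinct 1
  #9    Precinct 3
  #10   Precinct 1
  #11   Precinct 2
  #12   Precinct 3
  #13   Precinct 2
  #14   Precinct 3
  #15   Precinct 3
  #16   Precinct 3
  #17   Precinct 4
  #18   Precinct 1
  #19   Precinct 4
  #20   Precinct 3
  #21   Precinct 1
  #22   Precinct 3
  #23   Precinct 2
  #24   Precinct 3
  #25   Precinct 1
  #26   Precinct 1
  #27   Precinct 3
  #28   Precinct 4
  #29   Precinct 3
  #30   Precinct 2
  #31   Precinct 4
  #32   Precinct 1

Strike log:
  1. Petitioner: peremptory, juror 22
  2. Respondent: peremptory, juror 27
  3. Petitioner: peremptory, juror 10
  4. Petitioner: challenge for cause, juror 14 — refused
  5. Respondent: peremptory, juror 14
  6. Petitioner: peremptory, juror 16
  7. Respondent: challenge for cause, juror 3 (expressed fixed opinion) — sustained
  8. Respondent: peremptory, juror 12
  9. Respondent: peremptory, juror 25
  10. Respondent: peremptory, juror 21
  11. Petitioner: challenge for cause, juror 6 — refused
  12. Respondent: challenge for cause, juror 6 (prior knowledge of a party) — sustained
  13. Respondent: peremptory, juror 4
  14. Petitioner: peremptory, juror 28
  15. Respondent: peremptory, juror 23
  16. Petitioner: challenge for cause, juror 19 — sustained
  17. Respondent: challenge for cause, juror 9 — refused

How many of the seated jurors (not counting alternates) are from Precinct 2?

2

Removed: #3, #4, #6, #10, #12, #14, #16, #19, #21, #22, #23, #25, #27, #28.
Seated jurors 1–12: #1, #2, #5, #7, #8, #9, #11, #13, #15, #17, #18, #20 (alternates #24, #26, #29 not counted).
Of those, in Precinct 2: #11, #13 → 2.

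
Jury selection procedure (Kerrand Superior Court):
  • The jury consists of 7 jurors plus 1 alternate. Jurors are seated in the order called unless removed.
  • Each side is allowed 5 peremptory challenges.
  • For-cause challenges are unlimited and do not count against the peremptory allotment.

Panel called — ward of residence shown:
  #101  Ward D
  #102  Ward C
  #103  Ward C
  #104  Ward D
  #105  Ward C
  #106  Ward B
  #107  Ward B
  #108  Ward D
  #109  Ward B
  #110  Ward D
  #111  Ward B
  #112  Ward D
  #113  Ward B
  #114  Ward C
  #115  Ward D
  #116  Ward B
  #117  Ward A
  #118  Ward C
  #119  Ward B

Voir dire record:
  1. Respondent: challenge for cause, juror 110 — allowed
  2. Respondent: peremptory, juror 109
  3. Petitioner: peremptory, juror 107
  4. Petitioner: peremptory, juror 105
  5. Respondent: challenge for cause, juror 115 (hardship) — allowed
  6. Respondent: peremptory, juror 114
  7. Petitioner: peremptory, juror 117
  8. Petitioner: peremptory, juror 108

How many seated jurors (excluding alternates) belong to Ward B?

2

Removed: #105, #107, #108, #109, #110, #114, #115, #117.
Seated jurors 1–7: #101, #102, #103, #104, #106, #111, #112 (alternates #113 not counted).
Of those, in Ward B: #106, #111 → 2.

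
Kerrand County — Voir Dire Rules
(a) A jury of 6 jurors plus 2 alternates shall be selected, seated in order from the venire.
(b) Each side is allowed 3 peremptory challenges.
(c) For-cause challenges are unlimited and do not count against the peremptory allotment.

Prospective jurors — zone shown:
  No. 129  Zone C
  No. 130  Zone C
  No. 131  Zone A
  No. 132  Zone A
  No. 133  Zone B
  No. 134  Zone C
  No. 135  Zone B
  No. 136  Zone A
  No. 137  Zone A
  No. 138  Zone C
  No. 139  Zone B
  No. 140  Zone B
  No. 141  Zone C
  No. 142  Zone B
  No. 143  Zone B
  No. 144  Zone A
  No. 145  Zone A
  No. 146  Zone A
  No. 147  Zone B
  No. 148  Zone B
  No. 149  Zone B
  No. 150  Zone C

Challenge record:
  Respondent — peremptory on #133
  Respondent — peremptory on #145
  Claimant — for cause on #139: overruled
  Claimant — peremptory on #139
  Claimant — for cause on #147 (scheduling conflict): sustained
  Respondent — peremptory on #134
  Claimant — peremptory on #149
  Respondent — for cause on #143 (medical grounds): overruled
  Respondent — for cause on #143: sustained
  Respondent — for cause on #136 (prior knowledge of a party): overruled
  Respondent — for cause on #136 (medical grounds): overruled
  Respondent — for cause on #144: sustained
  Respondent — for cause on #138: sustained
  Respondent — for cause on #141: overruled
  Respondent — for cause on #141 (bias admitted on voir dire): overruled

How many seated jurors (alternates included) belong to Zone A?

Removed: #133, #134, #138, #139, #143, #144, #145, #147, #149.
Seated (8 incl. alternates): #129, #130, #131, #132, #135, #136, #137, #140.
Of those, in Zone A: #131, #132, #136, #137 → 4.

4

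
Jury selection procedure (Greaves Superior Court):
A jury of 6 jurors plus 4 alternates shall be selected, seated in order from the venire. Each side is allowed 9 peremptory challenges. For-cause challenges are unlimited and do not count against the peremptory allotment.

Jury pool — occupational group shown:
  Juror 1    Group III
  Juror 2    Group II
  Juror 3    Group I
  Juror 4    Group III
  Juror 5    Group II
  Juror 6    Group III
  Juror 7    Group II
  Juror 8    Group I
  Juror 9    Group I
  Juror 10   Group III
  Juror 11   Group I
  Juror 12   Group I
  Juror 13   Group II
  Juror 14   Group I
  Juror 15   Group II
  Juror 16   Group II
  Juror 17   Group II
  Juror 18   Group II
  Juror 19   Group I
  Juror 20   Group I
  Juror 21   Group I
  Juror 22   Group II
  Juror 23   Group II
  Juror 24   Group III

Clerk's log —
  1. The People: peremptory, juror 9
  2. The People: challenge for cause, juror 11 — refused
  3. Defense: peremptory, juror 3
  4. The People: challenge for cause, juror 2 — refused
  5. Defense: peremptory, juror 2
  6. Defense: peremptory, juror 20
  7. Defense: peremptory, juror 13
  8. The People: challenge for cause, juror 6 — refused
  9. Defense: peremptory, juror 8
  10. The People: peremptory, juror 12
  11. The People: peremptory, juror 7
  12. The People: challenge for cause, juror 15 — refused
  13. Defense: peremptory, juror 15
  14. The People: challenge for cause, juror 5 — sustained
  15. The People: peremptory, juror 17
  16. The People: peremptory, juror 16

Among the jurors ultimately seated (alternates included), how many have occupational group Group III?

4

Removed: #2, #3, #5, #7, #8, #9, #12, #13, #15, #16, #17, #20.
Seated (10 incl. alternates): #1, #4, #6, #10, #11, #14, #18, #19, #21, #22.
Of those, in Group III: #1, #4, #6, #10 → 4.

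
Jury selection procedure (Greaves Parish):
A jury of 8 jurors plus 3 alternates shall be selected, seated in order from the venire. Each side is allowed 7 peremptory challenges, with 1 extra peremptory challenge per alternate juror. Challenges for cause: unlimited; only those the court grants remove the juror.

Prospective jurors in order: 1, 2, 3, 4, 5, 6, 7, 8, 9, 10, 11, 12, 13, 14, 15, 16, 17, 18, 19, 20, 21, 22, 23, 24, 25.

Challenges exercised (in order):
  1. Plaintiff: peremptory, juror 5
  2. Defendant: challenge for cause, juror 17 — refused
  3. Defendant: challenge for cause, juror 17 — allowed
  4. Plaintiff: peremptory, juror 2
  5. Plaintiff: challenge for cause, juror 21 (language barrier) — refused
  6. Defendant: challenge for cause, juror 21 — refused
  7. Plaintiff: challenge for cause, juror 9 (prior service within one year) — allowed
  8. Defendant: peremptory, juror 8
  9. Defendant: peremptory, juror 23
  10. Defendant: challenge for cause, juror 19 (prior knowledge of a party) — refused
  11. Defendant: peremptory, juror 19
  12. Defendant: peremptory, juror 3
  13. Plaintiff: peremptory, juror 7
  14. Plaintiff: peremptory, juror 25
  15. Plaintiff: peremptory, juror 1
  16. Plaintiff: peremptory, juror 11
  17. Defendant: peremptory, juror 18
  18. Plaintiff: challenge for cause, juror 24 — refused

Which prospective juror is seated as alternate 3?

22

Removed: #1, #2, #3, #5, #7, #8, #9, #11, #17, #18, #19, #23, #25. (#21, #24 stay — for-cause denied.)
Seating in order: seats 1–8 → #4, #6, #10, #12, #13, #14, #15, #16; alternates → #20, #21, #22.
So alternate 3 is #22.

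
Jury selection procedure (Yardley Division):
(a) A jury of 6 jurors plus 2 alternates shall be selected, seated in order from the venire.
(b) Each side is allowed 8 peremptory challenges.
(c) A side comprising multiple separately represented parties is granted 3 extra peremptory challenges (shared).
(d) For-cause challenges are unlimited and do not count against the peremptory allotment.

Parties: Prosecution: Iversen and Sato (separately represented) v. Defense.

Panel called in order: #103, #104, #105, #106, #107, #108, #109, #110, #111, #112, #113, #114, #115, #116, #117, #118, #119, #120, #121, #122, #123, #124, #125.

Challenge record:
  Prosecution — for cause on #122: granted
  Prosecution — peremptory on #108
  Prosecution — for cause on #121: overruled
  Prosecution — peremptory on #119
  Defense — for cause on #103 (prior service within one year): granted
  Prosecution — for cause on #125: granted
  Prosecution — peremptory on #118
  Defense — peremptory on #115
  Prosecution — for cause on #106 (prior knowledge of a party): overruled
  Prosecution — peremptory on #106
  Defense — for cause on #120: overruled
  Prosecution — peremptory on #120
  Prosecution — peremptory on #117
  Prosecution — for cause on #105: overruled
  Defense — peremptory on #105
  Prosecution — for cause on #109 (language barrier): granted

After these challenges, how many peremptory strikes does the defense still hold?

6

Defense allotment: 8.
Defense peremptories used: #115, #105 — 2 (for-cause on #103, #120 don't count).
Remaining: 8 − 2 = 6.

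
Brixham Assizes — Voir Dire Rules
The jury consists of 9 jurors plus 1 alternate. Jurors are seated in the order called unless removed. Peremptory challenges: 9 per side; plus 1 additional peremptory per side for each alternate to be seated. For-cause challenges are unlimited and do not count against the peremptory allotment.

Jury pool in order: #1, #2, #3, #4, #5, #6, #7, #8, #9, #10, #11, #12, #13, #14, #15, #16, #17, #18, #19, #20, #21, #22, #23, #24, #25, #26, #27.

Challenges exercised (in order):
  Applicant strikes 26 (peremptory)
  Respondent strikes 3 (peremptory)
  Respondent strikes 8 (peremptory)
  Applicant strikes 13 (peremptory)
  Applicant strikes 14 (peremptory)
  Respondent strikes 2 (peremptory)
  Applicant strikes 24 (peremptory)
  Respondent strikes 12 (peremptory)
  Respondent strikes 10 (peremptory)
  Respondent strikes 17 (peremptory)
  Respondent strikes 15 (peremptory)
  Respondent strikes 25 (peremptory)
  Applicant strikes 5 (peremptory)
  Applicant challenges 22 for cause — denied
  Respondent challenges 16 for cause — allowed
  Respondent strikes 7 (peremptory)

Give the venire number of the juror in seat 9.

21

Removed: #2, #3, #5, #7, #8, #10, #12, #13, #14, #15, #16, #17, #24, #25, #26. (#22 stays — for-cause denied.)
Seating in order: seats 1–9 → #1, #4, #6, #9, #11, #18, #19, #20, #21; alternates → #22.
So seat 9 is #21.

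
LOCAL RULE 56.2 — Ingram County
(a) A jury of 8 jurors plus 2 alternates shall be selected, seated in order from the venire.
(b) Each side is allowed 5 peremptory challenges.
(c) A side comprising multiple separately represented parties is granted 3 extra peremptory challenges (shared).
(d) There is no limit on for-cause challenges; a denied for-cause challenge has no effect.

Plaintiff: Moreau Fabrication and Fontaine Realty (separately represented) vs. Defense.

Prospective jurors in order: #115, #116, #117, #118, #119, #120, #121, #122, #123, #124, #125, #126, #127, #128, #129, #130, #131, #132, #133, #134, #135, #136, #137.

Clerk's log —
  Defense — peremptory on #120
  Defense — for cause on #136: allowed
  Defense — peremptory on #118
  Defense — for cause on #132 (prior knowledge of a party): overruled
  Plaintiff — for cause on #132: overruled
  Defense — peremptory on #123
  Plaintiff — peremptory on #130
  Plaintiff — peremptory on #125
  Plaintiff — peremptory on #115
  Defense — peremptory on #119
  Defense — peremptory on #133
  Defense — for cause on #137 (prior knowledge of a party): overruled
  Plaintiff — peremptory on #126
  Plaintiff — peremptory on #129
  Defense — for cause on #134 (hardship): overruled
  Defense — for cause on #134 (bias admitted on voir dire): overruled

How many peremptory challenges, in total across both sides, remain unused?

3

Plaintiff allotment: 5 base + 3 multi-party = 8. Defense allotment: 5.
Plaintiff peremptories used: #130, #125, #115, #126, #129 — 5 (the for-cause on #132 doesn't count).
Defense peremptories used: #120, #118, #123, #119, #133 — 5 (for-cause on #136, #132, #137, #134, #134 don't count).
Remaining: (8 − 5) + (5 − 5) = 3.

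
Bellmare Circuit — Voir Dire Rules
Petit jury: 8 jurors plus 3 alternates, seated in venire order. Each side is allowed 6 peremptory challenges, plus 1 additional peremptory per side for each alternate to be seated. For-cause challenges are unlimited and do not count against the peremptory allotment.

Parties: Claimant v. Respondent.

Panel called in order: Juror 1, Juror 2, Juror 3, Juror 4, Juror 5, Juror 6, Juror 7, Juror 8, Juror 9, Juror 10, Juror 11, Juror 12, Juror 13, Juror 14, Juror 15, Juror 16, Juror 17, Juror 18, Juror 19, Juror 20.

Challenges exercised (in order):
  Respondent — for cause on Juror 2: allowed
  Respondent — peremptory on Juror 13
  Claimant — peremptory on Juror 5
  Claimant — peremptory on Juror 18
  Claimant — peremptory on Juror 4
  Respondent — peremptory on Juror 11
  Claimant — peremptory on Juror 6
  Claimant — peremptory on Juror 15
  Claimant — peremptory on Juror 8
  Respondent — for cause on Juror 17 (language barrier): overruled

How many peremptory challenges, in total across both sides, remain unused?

10

Claimant allotment: 6 base + 1 × 3 alternates = 9. Respondent allotment: 6 base + 1 × 3 alternates = 9.
Claimant peremptories used: #5, #18, #4, #6, #15, #8 — 6.
Respondent peremptories used: #13, #11 — 2 (for-cause on #2, #17 don't count).
Remaining: (9 − 6) + (9 − 2) = 10.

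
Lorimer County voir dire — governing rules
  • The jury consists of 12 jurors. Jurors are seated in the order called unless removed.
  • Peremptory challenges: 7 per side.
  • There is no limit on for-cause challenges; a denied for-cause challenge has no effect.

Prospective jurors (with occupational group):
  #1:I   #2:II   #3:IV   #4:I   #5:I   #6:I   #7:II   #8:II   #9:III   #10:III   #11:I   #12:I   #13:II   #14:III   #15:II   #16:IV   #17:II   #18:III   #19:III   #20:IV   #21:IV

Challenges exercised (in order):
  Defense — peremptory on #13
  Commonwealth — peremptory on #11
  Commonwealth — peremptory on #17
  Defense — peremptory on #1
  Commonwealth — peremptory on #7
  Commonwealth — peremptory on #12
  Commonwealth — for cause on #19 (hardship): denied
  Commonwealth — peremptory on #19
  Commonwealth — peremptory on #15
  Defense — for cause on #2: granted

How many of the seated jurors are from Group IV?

4

Removed: #1, #2, #7, #11, #12, #13, #15, #17, #19.
Seated jurors 1–12: #3, #4, #5, #6, #8, #9, #10, #14, #16, #18, #20, #21.
Of those, in Group IV: #3, #16, #20, #21 → 4.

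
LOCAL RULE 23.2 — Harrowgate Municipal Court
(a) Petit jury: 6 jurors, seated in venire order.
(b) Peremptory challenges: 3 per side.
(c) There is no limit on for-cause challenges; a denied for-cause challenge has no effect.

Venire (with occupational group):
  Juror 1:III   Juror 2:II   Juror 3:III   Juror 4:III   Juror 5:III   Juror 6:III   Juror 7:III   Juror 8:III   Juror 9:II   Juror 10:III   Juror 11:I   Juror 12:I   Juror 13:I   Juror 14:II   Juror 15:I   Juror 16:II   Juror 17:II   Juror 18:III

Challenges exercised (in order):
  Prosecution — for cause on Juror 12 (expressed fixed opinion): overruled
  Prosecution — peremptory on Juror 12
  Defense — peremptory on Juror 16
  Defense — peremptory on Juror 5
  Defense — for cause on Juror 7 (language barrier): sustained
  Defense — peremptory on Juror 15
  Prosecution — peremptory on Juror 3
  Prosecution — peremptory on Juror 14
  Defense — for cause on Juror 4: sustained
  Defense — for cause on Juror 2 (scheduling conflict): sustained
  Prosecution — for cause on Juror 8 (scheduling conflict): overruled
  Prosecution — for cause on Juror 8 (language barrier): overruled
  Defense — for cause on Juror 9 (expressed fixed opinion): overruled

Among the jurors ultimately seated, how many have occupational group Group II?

1

Removed: #2, #3, #4, #5, #7, #12, #14, #15, #16.
Seated jurors 1–6: #1, #6, #8, #9, #10, #11.
Of those, in Group II: #9 → 1.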